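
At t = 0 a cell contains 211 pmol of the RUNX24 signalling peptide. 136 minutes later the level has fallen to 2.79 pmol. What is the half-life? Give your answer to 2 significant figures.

A/A₀ = 2.79/211 ≈ 0.013223.
n = log₂(75.627) ≈ 6.2408 half-lives elapsed in 136 minutes.
t½ = 136/6.2408 ≈ 21.792 minutes.

22 minutes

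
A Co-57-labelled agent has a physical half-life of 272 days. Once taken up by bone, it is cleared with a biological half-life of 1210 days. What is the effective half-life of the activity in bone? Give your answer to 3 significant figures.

1/t_eff = 1/t_phys + 1/t_biol = 1/272 + 1/1210 = 0.0045029 per day.
t_eff = 272 × 1210 / (272 + 1210) ≈ 222.08 days.

222 days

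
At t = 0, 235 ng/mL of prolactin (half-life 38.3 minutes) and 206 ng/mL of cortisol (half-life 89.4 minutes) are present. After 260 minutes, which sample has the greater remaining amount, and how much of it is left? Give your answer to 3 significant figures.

cortisol, 27.4 ng/mL

prolactin: 235 × (1/2)^6.7885 ≈ 2.1258 ng/mL.
cortisol: 206 × (1/2)^2.9083 ≈ 27.44 ng/mL.
Cortisol has more remaining, at ≈ 27.44 ng/mL.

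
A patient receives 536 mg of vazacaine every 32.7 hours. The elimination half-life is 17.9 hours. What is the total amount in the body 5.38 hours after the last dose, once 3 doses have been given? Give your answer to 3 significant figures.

The 3 doses were given 70.78, 38.08, 5.38 hours ago.
Total = 536·(1/2)^(70.78/17.9) + 536·(1/2)^(38.08/17.9) + 536·(1/2)^(5.38/17.9)
      = 34.581 + 122.68 + 435.2 ≈ 592.46 mg.

592 mg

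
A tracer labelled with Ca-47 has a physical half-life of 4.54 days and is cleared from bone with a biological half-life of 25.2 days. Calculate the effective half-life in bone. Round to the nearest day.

4 days

1/t_eff = 1/t_phys + 1/t_biol = 1/4.54 + 1/25.2 = 0.25995 per day.
t_eff = 4.54 × 25.2 / (4.54 + 25.2) ≈ 3.8469 days.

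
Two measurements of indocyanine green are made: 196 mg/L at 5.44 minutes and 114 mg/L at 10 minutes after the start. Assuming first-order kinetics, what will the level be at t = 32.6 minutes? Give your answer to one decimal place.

7.8 mg/L

Over Δt = 10 − 5.44 = 4.56 minutes, the level fell by a factor of 196/114 ≈ 1.7193.
n = log₂(1.7193) ≈ 0.78182 half-lives, so t½ = 4.56/0.78182 ≈ 5.8325 minutes.
From t = 10 to t = 32.6: 114 × (1/2)^((32.6−10)/5.8325) ≈ 7.7709 mg/L.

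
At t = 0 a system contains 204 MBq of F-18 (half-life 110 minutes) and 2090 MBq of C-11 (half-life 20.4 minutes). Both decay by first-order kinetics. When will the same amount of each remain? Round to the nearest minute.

84 minutes

Set 204·(1/2)^(t/110) = 2090·(1/2)^(t/20.4).
Taking log₂: log₂(204/2090) = t·(1/110 − 1/20.4).
log₂(0.097608) = -3.3569; 1/110 − 1/20.4 = -0.039929.
t = -3.3569 / -0.039929 ≈ 84.071 minutes.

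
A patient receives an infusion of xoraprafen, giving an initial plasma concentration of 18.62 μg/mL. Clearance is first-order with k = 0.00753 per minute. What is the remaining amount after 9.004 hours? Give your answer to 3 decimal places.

t½ = ln 2 / k = 0.69315 / 0.00753 ≈ 92.051 minutes.
Convert the elapsed time: 9.004 hours = 540.24 minutes.
Number of half-lives: n = 540.24/92.051 ≈ 5.8689.
Remaining = 18.62 × (1/2)^5.8689 = 18.62 × 0.017111 ≈ 0.31862 μg/mL.

0.319 μg/mL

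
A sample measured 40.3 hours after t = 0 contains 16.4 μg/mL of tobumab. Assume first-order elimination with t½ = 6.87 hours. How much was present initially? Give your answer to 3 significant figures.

Number of half-lives elapsed: n = 40.3/6.87 ≈ 5.8661.
A₀ = A × 2^n = 16.4 × 2^5.8661 = 16.4 × 58.327 ≈ 956.56 μg/mL.

957 μg/mL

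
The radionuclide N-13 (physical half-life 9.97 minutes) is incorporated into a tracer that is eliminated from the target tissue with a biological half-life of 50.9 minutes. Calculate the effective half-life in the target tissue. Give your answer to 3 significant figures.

8.34 minutes

1/t_eff = 1/t_phys + 1/t_biol = 1/9.97 + 1/50.9 = 0.11995 per minute.
t_eff = 9.97 × 50.9 / (9.97 + 50.9) ≈ 8.337 minutes.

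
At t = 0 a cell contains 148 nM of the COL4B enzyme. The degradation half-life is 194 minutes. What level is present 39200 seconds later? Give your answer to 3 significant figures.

Convert the elapsed time: 39200 seconds = 653.333 minutes.
Number of half-lives: n = 653.333/194 ≈ 3.3677.
Remaining = 148 × (1/2)^3.3677 = 148 × 0.096877 ≈ 14.338 nM.

14.3 nM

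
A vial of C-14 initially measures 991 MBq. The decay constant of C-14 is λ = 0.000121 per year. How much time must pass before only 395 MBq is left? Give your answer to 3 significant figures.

7600 years

t½ = ln 2 / λ = 0.69315 / 0.000121 ≈ 5728.5 years.
Fraction remaining = 395/991 ≈ 0.39859.
n = log₂(991/395) = ln(2.5089)/ln 2 ≈ 1.327 half-lives.
t = n × t½ = 1.327 × 5728.5 ≈ 7601.9 years.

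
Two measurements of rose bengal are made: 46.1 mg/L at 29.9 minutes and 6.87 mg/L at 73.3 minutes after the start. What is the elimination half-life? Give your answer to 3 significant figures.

Over Δt = 73.3 − 29.9 = 43.4 minutes, the level fell by a factor of 46.1/6.87 ≈ 6.7103.
n = log₂(6.7103) ≈ 2.7464 half-lives, so t½ = 43.4/2.7464 ≈ 15.803 minutes.

15.8 minutes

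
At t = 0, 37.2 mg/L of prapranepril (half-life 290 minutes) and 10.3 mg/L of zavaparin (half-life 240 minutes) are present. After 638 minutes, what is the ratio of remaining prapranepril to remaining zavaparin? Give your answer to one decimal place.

prapranepril: 37.2 × (1/2)^(638/290) = 37.2 × (1/2)^2.2 ≈ 8.0961 mg/L.
zavaparin: 10.3 × (1/2)^(638/240) = 10.3 × (1/2)^2.6583 ≈ 1.6315 mg/L.
Ratio ≈ 8.0961 / 1.6315 ≈ 4.9622.

5.0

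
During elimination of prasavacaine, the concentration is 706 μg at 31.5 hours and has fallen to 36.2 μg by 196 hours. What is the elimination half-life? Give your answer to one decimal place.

Over Δt = 196 − 31.5 = 164.5 hours, the level fell by a factor of 706/36.2 ≈ 19.503.
n = log₂(19.503) ≈ 4.2856 half-lives, so t½ = 164.5/4.2856 ≈ 38.384 hours.

38.4 hours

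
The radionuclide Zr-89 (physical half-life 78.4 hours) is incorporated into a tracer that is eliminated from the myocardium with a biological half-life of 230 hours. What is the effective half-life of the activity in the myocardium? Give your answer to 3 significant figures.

58.5 hours

1/t_eff = 1/t_phys + 1/t_biol = 1/78.4 + 1/230 = 0.017103 per hour.
t_eff = 78.4 × 230 / (78.4 + 230) ≈ 58.47 hours.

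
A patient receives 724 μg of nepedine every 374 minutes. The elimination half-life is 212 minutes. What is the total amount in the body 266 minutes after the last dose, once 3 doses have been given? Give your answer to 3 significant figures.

419 μg

The 3 doses were given 1014, 640, 266 minutes ago.
Total = 724·(1/2)^(1014/212) + 724·(1/2)^(640/212) + 724·(1/2)^(266/212)
      = 26.297 + 89.324 + 303.41 ≈ 419.03 μg.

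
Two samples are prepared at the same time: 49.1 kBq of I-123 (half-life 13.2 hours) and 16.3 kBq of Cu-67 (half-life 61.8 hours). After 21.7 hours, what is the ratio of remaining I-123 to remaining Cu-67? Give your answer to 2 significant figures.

I-123: 49.1 × (1/2)^(21.7/13.2) = 49.1 × (1/2)^1.6439 ≈ 15.711 kBq.
Cu-67: 16.3 × (1/2)^(21.7/61.8) = 16.3 × (1/2)^0.35113 ≈ 12.779 kBq.
Ratio ≈ 15.711 / 12.779 ≈ 1.2295.

1.2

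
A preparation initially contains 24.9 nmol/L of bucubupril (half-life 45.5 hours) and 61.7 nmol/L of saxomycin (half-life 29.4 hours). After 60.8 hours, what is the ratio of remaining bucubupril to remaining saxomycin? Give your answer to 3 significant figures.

bucubupril: 24.9 × (1/2)^(60.8/45.5) = 24.9 × (1/2)^1.3363 ≈ 9.8615 nmol/L.
saxomycin: 61.7 × (1/2)^(60.8/29.4) = 61.7 × (1/2)^2.068 ≈ 14.715 nmol/L.
Ratio ≈ 9.8615 / 14.715 ≈ 0.67019.

0.670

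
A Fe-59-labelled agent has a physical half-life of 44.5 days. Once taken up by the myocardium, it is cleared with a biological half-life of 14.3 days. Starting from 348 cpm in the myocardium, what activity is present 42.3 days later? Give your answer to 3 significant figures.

23.2 cpm

1/t_eff = 1/t_phys + 1/t_biol = 1/44.5 + 1/14.3 = 0.092402 per day.
t_eff = 44.5 × 14.3 / (44.5 + 14.3) ≈ 10.822 days.
Remaining = 348 × (1/2)^(42.3/10.822) = 348 × (1/2)^3.9086 ≈ 23.172 cpm.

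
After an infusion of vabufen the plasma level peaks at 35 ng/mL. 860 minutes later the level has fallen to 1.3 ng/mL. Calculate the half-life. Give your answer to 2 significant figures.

180 minutes

A/A₀ = 1.3/35 ≈ 0.037143.
n = log₂(26.923) ≈ 4.7508 half-lives elapsed in 860 minutes.
t½ = 860/4.7508 ≈ 181.02 minutes.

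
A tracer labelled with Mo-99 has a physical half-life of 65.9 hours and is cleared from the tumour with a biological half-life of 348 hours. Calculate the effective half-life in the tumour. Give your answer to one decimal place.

1/t_eff = 1/t_phys + 1/t_biol = 1/65.9 + 1/348 = 0.018048 per hour.
t_eff = 65.9 × 348 / (65.9 + 348) ≈ 55.408 hours.

55.4 hours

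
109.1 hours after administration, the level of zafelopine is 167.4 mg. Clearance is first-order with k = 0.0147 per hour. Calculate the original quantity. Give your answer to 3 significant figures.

t½ = ln 2 / k = 0.69315 / 0.0147 ≈ 47.153 hours.
Number of half-lives elapsed: n = 109.1/47.153 ≈ 2.3138.
A₀ = A × 2^n = 167.4 × 2^2.3138 = 167.4 × 4.9717 ≈ 832.27 mg.

832 mg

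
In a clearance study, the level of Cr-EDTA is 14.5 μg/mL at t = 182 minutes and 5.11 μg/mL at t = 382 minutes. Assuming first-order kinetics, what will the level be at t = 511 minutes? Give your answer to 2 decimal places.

Over Δt = 382 − 182 = 200 minutes, the level fell by a factor of 14.5/5.11 ≈ 2.8376.
n = log₂(2.8376) ≈ 1.5047 half-lives, so t½ = 200/1.5047 ≈ 132.92 minutes.
From t = 382 to t = 511: 5.11 × (1/2)^((511−382)/132.92) ≈ 2.6078 μg/mL.

2.61 μg/mL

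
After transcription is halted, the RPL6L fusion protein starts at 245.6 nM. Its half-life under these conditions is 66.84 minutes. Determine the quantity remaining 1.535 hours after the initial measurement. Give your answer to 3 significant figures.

94.5 nM

Convert the elapsed time: 1.535 hours = 92.1 minutes.
Number of half-lives: n = 92.1/66.84 ≈ 1.3779.
Remaining = 245.6 × (1/2)^1.3779 = 245.6 × 0.38477 ≈ 94.5 nM.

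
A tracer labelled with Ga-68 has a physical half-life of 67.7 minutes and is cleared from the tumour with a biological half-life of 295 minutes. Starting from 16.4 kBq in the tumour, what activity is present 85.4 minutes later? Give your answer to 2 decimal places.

5.60 kBq

1/t_eff = 1/t_phys + 1/t_biol = 1/67.7 + 1/295 = 0.018161 per minute.
t_eff = 67.7 × 295 / (67.7 + 295) ≈ 55.063 minutes.
Remaining = 16.4 × (1/2)^(85.4/55.063) = 16.4 × (1/2)^1.5509 ≈ 5.5971 kBq.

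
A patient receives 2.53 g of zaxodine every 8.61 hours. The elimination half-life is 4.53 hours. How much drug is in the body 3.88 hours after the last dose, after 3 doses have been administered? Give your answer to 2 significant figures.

The 3 doses were given 21.1, 12.49, 3.88 hours ago.
Total = 2.53·(1/2)^(21.1/4.53) + 2.53·(1/2)^(12.49/4.53) + 2.53·(1/2)^(3.88/4.53)
      = 0.10022 + 0.37422 + 1.3973 ≈ 1.8717 g.

1.9 g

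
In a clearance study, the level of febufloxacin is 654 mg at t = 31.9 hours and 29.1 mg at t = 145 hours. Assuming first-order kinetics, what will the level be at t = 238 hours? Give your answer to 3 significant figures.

2.25 mg

Over Δt = 145 − 31.9 = 113.1 hours, the level fell by a factor of 654/29.1 ≈ 22.474.
n = log₂(22.474) ≈ 4.4902 half-lives, so t½ = 113.1/4.4902 ≈ 25.188 hours.
From t = 145 to t = 238: 29.1 × (1/2)^((238−145)/25.188) ≈ 2.2513 mg.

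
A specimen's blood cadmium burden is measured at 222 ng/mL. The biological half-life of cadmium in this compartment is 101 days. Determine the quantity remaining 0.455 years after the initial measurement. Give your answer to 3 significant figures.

Convert the elapsed time: 0.455 years = 166.075 days.
Number of half-lives: n = 166.075/101 ≈ 1.6443.
Remaining = 222 × (1/2)^1.6443 = 222 × 0.3199 ≈ 71.018 ng/mL.

71.0 ng/mL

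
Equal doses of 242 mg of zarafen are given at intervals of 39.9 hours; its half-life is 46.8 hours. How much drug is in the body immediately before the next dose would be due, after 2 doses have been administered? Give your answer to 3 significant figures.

The 2 doses were given 79.8, 39.9 hours ago.
Total = 242·(1/2)^(79.8/46.8) + 242·(1/2)^(39.9/46.8)
      = 74.22 + 134.02 ≈ 208.24 mg.

208 mg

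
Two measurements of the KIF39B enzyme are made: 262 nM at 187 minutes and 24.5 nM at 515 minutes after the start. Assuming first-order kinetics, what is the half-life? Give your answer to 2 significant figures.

Over Δt = 515 − 187 = 328 minutes, the level fell by a factor of 262/24.5 ≈ 10.694.
n = log₂(10.694) ≈ 3.4187 half-lives, so t½ = 328/3.4187 ≈ 95.943 minutes.

96 minutes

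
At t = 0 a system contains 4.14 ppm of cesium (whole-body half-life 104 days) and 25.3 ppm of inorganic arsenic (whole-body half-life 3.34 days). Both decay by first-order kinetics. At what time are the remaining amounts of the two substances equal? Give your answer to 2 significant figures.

9.0 days

Set 4.14·(1/2)^(t/104) = 25.3·(1/2)^(t/3.34).
Taking log₂: log₂(4.14/25.3) = t·(1/104 − 1/3.34).
log₂(0.16364) = -2.6114; 1/104 − 1/3.34 = -0.28979.
t = -2.6114 / -0.28979 ≈ 9.0116 days.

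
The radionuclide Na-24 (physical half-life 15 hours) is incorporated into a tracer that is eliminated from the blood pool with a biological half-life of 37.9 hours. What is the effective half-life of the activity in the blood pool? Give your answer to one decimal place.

10.7 hours

1/t_eff = 1/t_phys + 1/t_biol = 1/15 + 1/37.9 = 0.093052 per hour.
t_eff = 15 × 37.9 / (15 + 37.9) ≈ 10.747 hours.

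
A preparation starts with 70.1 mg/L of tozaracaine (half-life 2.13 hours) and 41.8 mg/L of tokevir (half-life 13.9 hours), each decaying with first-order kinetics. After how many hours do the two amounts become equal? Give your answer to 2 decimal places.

1.88 hours

Set 70.1·(1/2)^(t/2.13) = 41.8·(1/2)^(t/13.9).
Taking log₂: log₂(70.1/41.8) = t·(1/2.13 − 1/13.9).
log₂(1.677) = 0.74591; 1/2.13 − 1/13.9 = 0.39754.
t = 0.74591 / 0.39754 ≈ 1.8763 hours.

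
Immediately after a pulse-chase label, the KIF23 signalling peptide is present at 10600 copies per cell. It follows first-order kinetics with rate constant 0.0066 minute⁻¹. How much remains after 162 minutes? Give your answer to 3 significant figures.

3640 copies per cell

t½ = ln 2 / λ = 0.69315 / 0.0066 ≈ 105.02 minutes.
Number of half-lives: n = 162/105.02 ≈ 1.5425.
Remaining = 10600 × (1/2)^1.5425 = 10600 × 0.34328 ≈ 3638.8 copies per cell.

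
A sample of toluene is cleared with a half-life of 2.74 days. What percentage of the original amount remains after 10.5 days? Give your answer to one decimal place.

7.0%

n = 10.5/2.74 ≈ 3.8321 half-lives.
Fraction remaining = (1/2)^3.8321 ≈ 0.070213, i.e. 7.0213%.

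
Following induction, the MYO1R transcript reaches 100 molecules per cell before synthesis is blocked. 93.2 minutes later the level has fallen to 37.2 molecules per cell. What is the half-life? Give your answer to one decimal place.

65.3 minutes

A/A₀ = 37.2/100 ≈ 0.372.
n = log₂(2.6882) ≈ 1.4266 half-lives elapsed in 93.2 minutes.
t½ = 93.2/1.4266 ≈ 65.329 minutes.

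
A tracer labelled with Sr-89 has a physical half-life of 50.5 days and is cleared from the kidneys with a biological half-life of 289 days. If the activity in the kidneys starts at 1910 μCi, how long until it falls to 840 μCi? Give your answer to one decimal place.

50.9 days

1/t_eff = 1/t_phys + 1/t_biol = 1/50.5 + 1/289 = 0.023262 per day.
t_eff = 50.5 × 289 / (50.5 + 289) ≈ 42.988 days.
n = log₂(1910/840) ≈ 1.1851; t = 1.1851 × 42.988 ≈ 50.946 days.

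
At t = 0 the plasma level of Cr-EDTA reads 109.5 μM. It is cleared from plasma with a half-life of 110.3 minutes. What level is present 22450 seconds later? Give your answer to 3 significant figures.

10.4 μM

Convert the elapsed time: 22450 seconds = 374.167 minutes.
Number of half-lives: n = 374.167/110.3 ≈ 3.3923.
Remaining = 109.5 × (1/2)^3.3923 = 109.5 × 0.095242 ≈ 10.429 μM.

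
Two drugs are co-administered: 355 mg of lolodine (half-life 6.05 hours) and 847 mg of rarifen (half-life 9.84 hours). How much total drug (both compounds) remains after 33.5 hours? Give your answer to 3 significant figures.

lolodine: 355 × (1/2)^(33.5/6.05) = 355 × (1/2)^5.5372 ≈ 7.6448 mg.
rarifen: 847 × (1/2)^(33.5/9.84) = 847 × (1/2)^3.4045 ≈ 79.99 mg.
Total = 7.6448 + 79.99 ≈ 87.635 mg.

87.6 mg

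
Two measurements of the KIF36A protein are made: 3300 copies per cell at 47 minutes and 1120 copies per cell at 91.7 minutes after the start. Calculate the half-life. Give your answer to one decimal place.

28.7 minutes

Over Δt = 91.7 − 47 = 44.7 minutes, the level fell by a factor of 3300/1120 ≈ 2.9464.
n = log₂(2.9464) ≈ 1.559 half-lives, so t½ = 44.7/1.559 ≈ 28.673 minutes.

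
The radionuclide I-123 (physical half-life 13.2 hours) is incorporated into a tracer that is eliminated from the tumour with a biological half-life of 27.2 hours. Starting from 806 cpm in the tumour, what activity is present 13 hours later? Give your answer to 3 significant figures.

1/t_eff = 1/t_phys + 1/t_biol = 1/13.2 + 1/27.2 = 0.11252 per hour.
t_eff = 13.2 × 27.2 / (13.2 + 27.2) ≈ 8.8871 hours.
Remaining = 806 × (1/2)^(13/8.8871) = 806 × (1/2)^1.4628 ≈ 292.41 cpm.

292 cpm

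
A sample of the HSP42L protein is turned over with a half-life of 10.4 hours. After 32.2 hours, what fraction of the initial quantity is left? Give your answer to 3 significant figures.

n = 32.2/10.4 ≈ 3.0962 half-lives.
Fraction remaining = (1/2)^3.0962 ≈ 0.11694.

0.117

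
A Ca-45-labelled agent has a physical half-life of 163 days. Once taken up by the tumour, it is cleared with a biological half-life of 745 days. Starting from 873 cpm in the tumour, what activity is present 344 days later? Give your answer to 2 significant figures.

1/t_eff = 1/t_phys + 1/t_biol = 1/163 + 1/745 = 0.0074773 per day.
t_eff = 163 × 745 / (163 + 745) ≈ 133.74 days.
Remaining = 873 × (1/2)^(344/133.74) = 873 × (1/2)^2.5722 ≈ 146.8 cpm.

150 cpm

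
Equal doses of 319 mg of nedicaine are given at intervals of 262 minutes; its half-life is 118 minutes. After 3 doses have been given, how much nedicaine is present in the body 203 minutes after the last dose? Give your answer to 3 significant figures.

The 3 doses were given 727, 465, 203 minutes ago.
Total = 319·(1/2)^(727/118) + 319·(1/2)^(465/118) + 319·(1/2)^(203/118)
      = 4.458 + 20.774 + 96.809 ≈ 122.04 mg.

122 mg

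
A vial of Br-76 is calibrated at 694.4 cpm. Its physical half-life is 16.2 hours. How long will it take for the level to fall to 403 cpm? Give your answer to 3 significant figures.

12.7 hours

Fraction remaining = 403/694.4 ≈ 0.58036.
n = log₂(694.4/403) = ln(1.7231)/ln 2 ≈ 0.78499 half-lives.
t = n × t½ = 0.78499 × 16.2 ≈ 12.717 hours.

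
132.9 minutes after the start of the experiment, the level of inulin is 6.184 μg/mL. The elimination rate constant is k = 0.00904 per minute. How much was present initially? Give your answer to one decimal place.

20.6 μg/mL

t½ = ln 2 / k = 0.69315 / 0.00904 ≈ 76.676 minutes.
Number of half-lives elapsed: n = 132.9/76.676 ≈ 1.7333.
A₀ = A × 2^n = 6.184 × 2^1.7333 = 6.184 × 3.3248 ≈ 20.561 μg/mL.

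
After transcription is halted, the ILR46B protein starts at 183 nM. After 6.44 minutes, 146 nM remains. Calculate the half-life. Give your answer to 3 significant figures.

A/A₀ = 146/183 ≈ 0.79781.
n = log₂(1.2534) ≈ 0.32588 half-lives elapsed in 6.44 minutes.
t½ = 6.44/0.32588 ≈ 19.762 minutes.

19.8 minutes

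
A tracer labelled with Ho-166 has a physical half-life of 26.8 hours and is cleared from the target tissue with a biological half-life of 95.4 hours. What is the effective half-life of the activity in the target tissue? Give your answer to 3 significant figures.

1/t_eff = 1/t_phys + 1/t_biol = 1/26.8 + 1/95.4 = 0.047796 per hour.
t_eff = 26.8 × 95.4 / (26.8 + 95.4) ≈ 20.922 hours.

20.9 hours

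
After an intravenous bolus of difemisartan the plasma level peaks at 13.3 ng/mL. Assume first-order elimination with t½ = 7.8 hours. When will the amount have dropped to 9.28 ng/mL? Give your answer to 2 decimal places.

4.05 hours

Fraction remaining = 9.28/13.3 ≈ 0.69774.
n = log₂(13.3/9.28) = ln(1.4332)/ln 2 ≈ 0.51923 half-lives.
t = n × t½ = 0.51923 × 7.8 ≈ 4.05 hours.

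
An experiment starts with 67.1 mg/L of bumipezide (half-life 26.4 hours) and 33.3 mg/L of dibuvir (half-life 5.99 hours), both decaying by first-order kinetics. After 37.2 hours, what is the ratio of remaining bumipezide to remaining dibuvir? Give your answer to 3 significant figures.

56.2

bumipezide: 67.1 × (1/2)^(37.2/26.4) = 67.1 × (1/2)^1.4091 ≈ 25.266 mg/L.
dibuvir: 33.3 × (1/2)^(37.2/5.99) = 33.3 × (1/2)^6.2104 ≈ 0.44972 mg/L.
Ratio ≈ 25.266 / 0.44972 ≈ 56.183.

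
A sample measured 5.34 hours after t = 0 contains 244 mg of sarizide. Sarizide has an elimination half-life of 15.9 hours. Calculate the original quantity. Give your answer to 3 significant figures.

308 mg

Number of half-lives elapsed: n = 5.34/15.9 ≈ 0.33585.
A₀ = A × 2^n = 244 × 2^0.33585 = 244 × 1.2621 ≈ 307.96 mg.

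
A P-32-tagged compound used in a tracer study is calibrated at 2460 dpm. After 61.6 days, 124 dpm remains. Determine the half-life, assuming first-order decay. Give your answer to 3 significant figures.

A/A₀ = 124/2460 ≈ 0.050407.
n = log₂(19.839) ≈ 4.3102 half-lives elapsed in 61.6 days.
t½ = 61.6/4.3102 ≈ 14.292 days.

14.3 days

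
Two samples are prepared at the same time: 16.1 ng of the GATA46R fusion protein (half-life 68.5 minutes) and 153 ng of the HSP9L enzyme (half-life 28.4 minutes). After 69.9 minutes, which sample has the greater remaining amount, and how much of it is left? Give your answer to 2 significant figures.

GATA46R fusion protein: 16.1 × (1/2)^1.0204 ≈ 7.9368 ng.
HSP9L enzyme: 153 × (1/2)^2.4613 ≈ 27.783 ng.
HSP9L enzyme has more remaining, at ≈ 27.783 ng.

HSP9L enzyme, 28 ng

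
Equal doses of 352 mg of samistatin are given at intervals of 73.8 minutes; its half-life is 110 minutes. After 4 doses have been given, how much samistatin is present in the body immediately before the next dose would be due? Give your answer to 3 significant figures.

The 4 doses were given 295.2, 221.4, 147.6, 73.8 minutes ago.
Total = 352·(1/2)^(295.2/110) + 352·(1/2)^(221.4/110) + 352·(1/2)^(147.6/110) + 352·(1/2)^(73.8/110)
      = 54.788 + 87.227 + 138.87 + 221.09 ≈ 501.98 mg.

502 mg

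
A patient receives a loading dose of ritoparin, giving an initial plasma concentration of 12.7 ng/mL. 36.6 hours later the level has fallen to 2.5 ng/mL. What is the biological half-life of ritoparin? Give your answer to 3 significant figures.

A/A₀ = 2.5/12.7 ≈ 0.19685.
n = log₂(5.08) ≈ 2.3448 half-lives elapsed in 36.6 hours.
t½ = 36.6/2.3448 ≈ 15.609 hours.

15.6 hours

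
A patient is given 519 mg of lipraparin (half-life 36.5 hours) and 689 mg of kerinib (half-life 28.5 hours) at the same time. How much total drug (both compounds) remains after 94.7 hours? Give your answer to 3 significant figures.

lipraparin: 519 × (1/2)^(94.7/36.5) = 519 × (1/2)^2.5945 ≈ 85.929 mg.
kerinib: 689 × (1/2)^(94.7/28.5) = 689 × (1/2)^3.3228 ≈ 68.858 mg.
Total = 85.929 + 68.858 ≈ 154.79 mg.

155 mg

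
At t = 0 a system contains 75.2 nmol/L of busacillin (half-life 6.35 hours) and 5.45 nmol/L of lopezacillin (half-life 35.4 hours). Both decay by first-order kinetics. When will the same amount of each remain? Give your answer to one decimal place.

29.3 hours

Set 75.2·(1/2)^(t/6.35) = 5.45·(1/2)^(t/35.4).
Taking log₂: log₂(75.2/5.45) = t·(1/6.35 − 1/35.4).
log₂(13.798) = 3.7864; 1/6.35 − 1/35.4 = 0.12923.
t = 3.7864 / 0.12923 ≈ 29.299 hours.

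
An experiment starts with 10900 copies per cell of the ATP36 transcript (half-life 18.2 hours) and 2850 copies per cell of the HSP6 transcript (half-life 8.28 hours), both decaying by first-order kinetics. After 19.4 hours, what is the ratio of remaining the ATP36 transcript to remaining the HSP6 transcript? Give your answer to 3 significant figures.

9.27

ATP36 transcript: 10900 × (1/2)^(19.4/18.2) = 10900 × (1/2)^1.0659 ≈ 5206.5 copies per cell.
HSP6 transcript: 2850 × (1/2)^(19.4/8.28) = 2850 × (1/2)^2.343 ≈ 561.74 copies per cell.
Ratio ≈ 5206.5 / 561.74 ≈ 9.2686.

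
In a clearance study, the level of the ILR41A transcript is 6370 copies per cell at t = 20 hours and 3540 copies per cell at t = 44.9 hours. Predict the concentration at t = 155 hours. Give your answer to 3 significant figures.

264 copies per cell

Over Δt = 44.9 − 20 = 24.9 hours, the level fell by a factor of 6370/3540 ≈ 1.7994.
n = log₂(1.7994) ≈ 0.84754 half-lives, so t½ = 24.9/0.84754 ≈ 29.379 hours.
From t = 44.9 to t = 155: 3540 × (1/2)^((155−44.9)/29.379) ≈ 263.55 copies per cell.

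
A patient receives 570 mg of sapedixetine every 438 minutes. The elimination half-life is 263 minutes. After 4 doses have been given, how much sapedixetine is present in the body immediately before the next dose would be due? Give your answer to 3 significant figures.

The 4 doses were given 1752, 1314, 876, 438 minutes ago.
Total = 570·(1/2)^(1752/263) + 570·(1/2)^(1314/263) + 570·(1/2)^(876/263) + 570·(1/2)^(438/263)
      = 5.6303 + 17.86 + 56.651 + 179.7 ≈ 259.84 mg.

260 mg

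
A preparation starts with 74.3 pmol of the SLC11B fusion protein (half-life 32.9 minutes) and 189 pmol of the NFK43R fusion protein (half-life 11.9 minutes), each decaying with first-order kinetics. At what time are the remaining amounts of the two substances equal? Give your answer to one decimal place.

25.1 minutes

Set 74.3·(1/2)^(t/32.9) = 189·(1/2)^(t/11.9).
Taking log₂: log₂(74.3/189) = t·(1/32.9 − 1/11.9).
log₂(0.39312) = -1.347; 1/32.9 − 1/11.9 = -0.053638.
t = -1.347 / -0.053638 ≈ 25.112 minutes.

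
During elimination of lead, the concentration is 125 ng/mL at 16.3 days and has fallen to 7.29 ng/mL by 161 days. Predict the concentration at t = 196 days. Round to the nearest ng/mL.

Over Δt = 161 − 16.3 = 144.7 days, the level fell by a factor of 125/7.29 ≈ 17.147.
n = log₂(17.147) ≈ 4.0999 half-lives, so t½ = 144.7/4.0999 ≈ 35.294 days.
From t = 161 to t = 196: 7.29 × (1/2)^((196−161)/35.294) ≈ 3.6661 ng/mL.

4 ng/mL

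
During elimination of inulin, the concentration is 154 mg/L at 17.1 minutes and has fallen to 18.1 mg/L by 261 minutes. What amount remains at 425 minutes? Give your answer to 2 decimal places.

4.29 mg/L

Over Δt = 261 − 17.1 = 243.9 minutes, the level fell by a factor of 154/18.1 ≈ 8.5083.
n = log₂(8.5083) ≈ 3.0889 half-lives, so t½ = 243.9/3.0889 ≈ 78.961 minutes.
From t = 261 to t = 425: 18.1 × (1/2)^((425−261)/78.961) ≈ 4.2899 mg/L.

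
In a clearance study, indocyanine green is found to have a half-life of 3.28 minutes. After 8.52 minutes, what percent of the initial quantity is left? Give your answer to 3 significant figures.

n = 8.52/3.28 ≈ 2.5976 half-lives.
Fraction remaining = (1/2)^2.5976 ≈ 0.16522, i.e. 16.522%.

16.5%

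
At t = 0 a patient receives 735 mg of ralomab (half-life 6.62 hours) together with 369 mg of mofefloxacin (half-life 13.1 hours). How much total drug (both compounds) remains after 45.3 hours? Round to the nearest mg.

40 mg

ralomab: 735 × (1/2)^(45.3/6.62) = 735 × (1/2)^6.8429 ≈ 6.4028 mg.
mofefloxacin: 369 × (1/2)^(45.3/13.1) = 369 × (1/2)^3.458 ≈ 33.578 mg.
Total = 6.4028 + 33.578 ≈ 39.981 mg.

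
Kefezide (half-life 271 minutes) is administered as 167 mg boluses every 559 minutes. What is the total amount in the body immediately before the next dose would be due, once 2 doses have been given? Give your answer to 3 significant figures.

The 2 doses were given 1118, 559 minutes ago.
Total = 167·(1/2)^(1118/271) + 167·(1/2)^(559/271)
      = 9.5682 + 39.974 ≈ 49.542 mg.

49.5 mg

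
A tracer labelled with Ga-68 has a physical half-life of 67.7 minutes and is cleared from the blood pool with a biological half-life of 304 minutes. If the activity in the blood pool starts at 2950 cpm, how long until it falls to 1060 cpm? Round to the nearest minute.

1/t_eff = 1/t_phys + 1/t_biol = 1/67.7 + 1/304 = 0.018061 per minute.
t_eff = 67.7 × 304 / (67.7 + 304) ≈ 55.369 minutes.
n = log₂(2950/1060) ≈ 1.4767; t = 1.4767 × 55.369 ≈ 81.761 minutes.

82 minutes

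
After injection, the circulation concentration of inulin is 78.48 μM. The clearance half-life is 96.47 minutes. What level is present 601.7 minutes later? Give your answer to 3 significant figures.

1.04 μM

Number of half-lives: n = 601.7/96.47 ≈ 6.2372.
Remaining = 78.48 × (1/2)^6.2372 = 78.48 × 0.013256 ≈ 1.0404 μM.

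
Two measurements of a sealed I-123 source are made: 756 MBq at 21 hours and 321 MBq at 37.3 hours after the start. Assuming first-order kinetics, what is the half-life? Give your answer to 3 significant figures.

13.2 hours

Over Δt = 37.3 − 21 = 16.3 hours, the level fell by a factor of 756/321 ≈ 2.3551.
n = log₂(2.3551) ≈ 1.2358 half-lives, so t½ = 16.3/1.2358 ≈ 13.19 hours.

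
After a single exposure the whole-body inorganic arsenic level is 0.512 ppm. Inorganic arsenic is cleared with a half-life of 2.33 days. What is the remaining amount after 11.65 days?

Elapsed time is 5 half-lives (11.65/2.33).
Each half-life halves the amount: 0.512 × (1/2)^5 = 0.512/32 = 0.016 ppm.

0.016 ppm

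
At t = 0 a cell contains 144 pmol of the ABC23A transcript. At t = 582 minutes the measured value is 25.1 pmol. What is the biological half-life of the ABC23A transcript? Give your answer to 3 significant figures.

231 minutes

A/A₀ = 25.1/144 ≈ 0.17431.
n = log₂(5.7371) ≈ 2.5203 half-lives elapsed in 582 minutes.
t½ = 582/2.5203 ≈ 230.92 minutes.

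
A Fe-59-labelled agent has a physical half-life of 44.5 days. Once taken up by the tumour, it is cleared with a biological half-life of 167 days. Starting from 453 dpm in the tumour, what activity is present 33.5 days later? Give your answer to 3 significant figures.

1/t_eff = 1/t_phys + 1/t_biol = 1/44.5 + 1/167 = 0.02846 per day.
t_eff = 44.5 × 167 / (44.5 + 167) ≈ 35.137 days.
Remaining = 453 × (1/2)^(33.5/35.137) = 453 × (1/2)^0.95341 ≈ 233.93 dpm.

234 dpm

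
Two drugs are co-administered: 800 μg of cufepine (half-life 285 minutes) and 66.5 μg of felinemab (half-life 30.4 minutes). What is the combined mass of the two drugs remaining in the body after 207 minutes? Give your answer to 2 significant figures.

cufepine: 800 × (1/2)^(207/285) = 800 × (1/2)^0.72632 ≈ 483.56 μg.
felinemab: 66.5 × (1/2)^(207/30.4) = 66.5 × (1/2)^6.8092 ≈ 0.59299 μg.
Total = 483.56 + 0.59299 ≈ 484.15 μg.

480 μg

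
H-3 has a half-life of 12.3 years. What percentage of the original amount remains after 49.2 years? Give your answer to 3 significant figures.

n = 49.2/12.3 ≈ 4 half-lives.
Fraction remaining = (1/2)^4 ≈ 0.0625, i.e. 6.25%.

6.25%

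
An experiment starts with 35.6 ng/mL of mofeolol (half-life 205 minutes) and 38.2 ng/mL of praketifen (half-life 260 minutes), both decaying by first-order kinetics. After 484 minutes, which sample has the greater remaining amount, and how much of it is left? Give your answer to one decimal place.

mofeolol: 35.6 × (1/2)^2.361 ≈ 6.9299 ng/mL.
praketifen: 38.2 × (1/2)^1.8615 ≈ 10.512 ng/mL.
Praketifen has more remaining, at ≈ 10.512 ng/mL.

praketifen, 10.5 ng/mL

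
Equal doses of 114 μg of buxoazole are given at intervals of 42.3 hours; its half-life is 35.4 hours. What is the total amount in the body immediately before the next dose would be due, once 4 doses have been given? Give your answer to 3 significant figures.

85.2 μg

The 4 doses were given 169.2, 126.9, 84.6, 42.3 hours ago.
Total = 114·(1/2)^(169.2/35.4) + 114·(1/2)^(126.9/35.4) + 114·(1/2)^(84.6/35.4) + 114·(1/2)^(42.3/35.4)
      = 4.1503 + 9.5014 + 21.752 + 49.797 ≈ 85.2 μg.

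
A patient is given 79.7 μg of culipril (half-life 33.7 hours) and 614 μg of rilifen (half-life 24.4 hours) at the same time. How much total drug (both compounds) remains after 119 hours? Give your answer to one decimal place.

culipril: 79.7 × (1/2)^(119/33.7) = 79.7 × (1/2)^3.5312 ≈ 6.894 μg.
rilifen: 614 × (1/2)^(119/24.4) = 614 × (1/2)^4.877 ≈ 20.894 μg.
Total = 6.894 + 20.894 ≈ 27.788 μg.

27.8 μg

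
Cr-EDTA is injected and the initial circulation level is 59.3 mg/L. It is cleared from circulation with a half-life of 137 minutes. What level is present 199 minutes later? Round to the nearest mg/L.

Number of half-lives: n = 199/137 ≈ 1.4526.
Remaining = 59.3 × (1/2)^1.4526 = 59.3 × 0.36537 ≈ 21.667 mg/L.

22 mg/L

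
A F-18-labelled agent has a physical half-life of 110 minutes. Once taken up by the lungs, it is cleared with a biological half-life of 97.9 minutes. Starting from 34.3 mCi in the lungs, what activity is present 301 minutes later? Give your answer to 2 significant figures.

1/t_eff = 1/t_phys + 1/t_biol = 1/110 + 1/97.9 = 0.019305 per minute.
t_eff = 110 × 97.9 / (110 + 97.9) ≈ 51.799 minutes.
Remaining = 34.3 × (1/2)^(301/51.799) = 34.3 × (1/2)^5.8109 ≈ 0.61098 mCi.

0.61 mCi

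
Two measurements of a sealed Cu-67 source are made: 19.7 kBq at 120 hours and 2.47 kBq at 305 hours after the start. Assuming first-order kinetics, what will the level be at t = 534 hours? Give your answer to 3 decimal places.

0.189 kBq

Over Δt = 305 − 120 = 185 hours, the level fell by a factor of 19.7/2.47 ≈ 7.9757.
n = log₂(7.9757) ≈ 2.9956 half-lives, so t½ = 185/2.9956 ≈ 61.757 hours.
From t = 305 to t = 534: 2.47 × (1/2)^((534−305)/61.757) ≈ 0.189 kBq.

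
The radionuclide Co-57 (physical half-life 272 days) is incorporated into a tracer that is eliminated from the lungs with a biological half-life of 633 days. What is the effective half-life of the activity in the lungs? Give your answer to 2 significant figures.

1/t_eff = 1/t_phys + 1/t_biol = 1/272 + 1/633 = 0.0052562 per day.
t_eff = 272 × 633 / (272 + 633) ≈ 190.25 days.

190 days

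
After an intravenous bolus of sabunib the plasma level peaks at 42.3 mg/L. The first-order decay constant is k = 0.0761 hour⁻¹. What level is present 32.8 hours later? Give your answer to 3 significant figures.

t½ = ln 2 / k = 0.69315 / 0.0761 ≈ 9.1084 hours.
Number of half-lives: n = 32.8/9.1084 ≈ 3.6011.
Remaining = 42.3 × (1/2)^3.6011 = 42.3 × 0.082407 ≈ 3.4858 mg/L.

3.49 mg/L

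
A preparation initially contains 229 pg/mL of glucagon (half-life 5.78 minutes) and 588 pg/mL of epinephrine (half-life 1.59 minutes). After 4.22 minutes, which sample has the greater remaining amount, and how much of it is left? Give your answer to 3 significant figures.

glucagon: 229 × (1/2)^0.7301 ≈ 138.06 pg/mL.
epinephrine: 588 × (1/2)^2.6541 ≈ 93.415 pg/mL.
Glucagon has more remaining, at ≈ 138.06 pg/mL.

glucagon, 138 pg/mL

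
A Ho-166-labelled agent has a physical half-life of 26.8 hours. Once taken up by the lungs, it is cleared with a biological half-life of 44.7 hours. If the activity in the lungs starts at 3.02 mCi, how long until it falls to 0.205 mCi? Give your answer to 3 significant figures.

65.0 hours

1/t_eff = 1/t_phys + 1/t_biol = 1/26.8 + 1/44.7 = 0.059685 per hour.
t_eff = 26.8 × 44.7 / (26.8 + 44.7) ≈ 16.755 hours.
n = log₂(3.02/0.205) ≈ 3.8809; t = 3.8809 × 16.755 ≈ 65.022 hours.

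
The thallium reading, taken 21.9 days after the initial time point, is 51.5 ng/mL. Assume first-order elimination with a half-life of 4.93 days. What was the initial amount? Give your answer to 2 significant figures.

1100 ng/mL

Number of half-lives elapsed: n = 21.9/4.93 ≈ 4.4422.
A₀ = A × 2^n = 51.5 × 2^4.4422 = 51.5 × 21.739 ≈ 1119.5 ng/mL.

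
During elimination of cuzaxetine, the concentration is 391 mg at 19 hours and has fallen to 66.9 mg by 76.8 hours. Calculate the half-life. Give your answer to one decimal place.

Over Δt = 76.8 − 19 = 57.8 hours, the level fell by a factor of 391/66.9 ≈ 5.8445.
n = log₂(5.8445) ≈ 2.5471 half-lives, so t½ = 57.8/2.5471 ≈ 22.693 hours.

22.7 hours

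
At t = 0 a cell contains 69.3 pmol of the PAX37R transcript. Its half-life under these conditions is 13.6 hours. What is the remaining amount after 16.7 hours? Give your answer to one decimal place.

Number of half-lives: n = 16.7/13.6 ≈ 1.2279.
Remaining = 69.3 × (1/2)^1.2279 = 69.3 × 0.42693 ≈ 29.586 pmol.

29.6 pmol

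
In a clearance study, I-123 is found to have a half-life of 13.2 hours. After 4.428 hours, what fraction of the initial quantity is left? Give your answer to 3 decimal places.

n = 4.428/13.2 ≈ 0.33545 half-lives.
Fraction remaining = (1/2)^0.33545 ≈ 0.79253.

0.793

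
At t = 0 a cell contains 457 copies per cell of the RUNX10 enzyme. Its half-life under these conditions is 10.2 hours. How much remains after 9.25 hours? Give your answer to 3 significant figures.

Number of half-lives: n = 9.25/10.2 ≈ 0.90686.
Remaining = 457 × (1/2)^0.90686 = 457 × 0.53334 ≈ 243.74 copies per cell.

244 copies per cell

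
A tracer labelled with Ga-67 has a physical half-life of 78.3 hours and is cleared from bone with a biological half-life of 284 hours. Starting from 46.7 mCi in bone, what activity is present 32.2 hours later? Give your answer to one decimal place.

32.5 mCi

1/t_eff = 1/t_phys + 1/t_biol = 1/78.3 + 1/284 = 0.016293 per hour.
t_eff = 78.3 × 284 / (78.3 + 284) ≈ 61.378 hours.
Remaining = 46.7 × (1/2)^(32.2/61.378) = 46.7 × (1/2)^0.52462 ≈ 32.463 mCi.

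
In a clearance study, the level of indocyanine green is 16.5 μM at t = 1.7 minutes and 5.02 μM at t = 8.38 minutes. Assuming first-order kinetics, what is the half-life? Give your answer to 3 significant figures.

3.89 minutes

Over Δt = 8.38 − 1.7 = 6.68 minutes, the level fell by a factor of 16.5/5.02 ≈ 3.2869.
n = log₂(3.2869) ≈ 1.7167 half-lives, so t½ = 6.68/1.7167 ≈ 3.8912 minutes.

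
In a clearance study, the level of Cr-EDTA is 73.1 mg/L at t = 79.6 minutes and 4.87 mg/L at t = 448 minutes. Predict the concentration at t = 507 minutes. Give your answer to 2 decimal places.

3.16 mg/L

Over Δt = 448 − 79.6 = 368.4 minutes, the level fell by a factor of 73.1/4.87 ≈ 15.01.
n = log₂(15.01) ≈ 3.9079 half-lives, so t½ = 368.4/3.9079 ≈ 94.271 minutes.
From t = 448 to t = 507: 4.87 × (1/2)^((507−448)/94.271) ≈ 3.1559 mg/L.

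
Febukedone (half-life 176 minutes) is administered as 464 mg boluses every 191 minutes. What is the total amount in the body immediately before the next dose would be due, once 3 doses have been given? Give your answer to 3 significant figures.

370 mg

The 3 doses were given 573, 382, 191 minutes ago.
Total = 464·(1/2)^(573/176) + 464·(1/2)^(382/176) + 464·(1/2)^(191/176)
      = 48.58 + 103.07 + 218.69 ≈ 370.35 mg.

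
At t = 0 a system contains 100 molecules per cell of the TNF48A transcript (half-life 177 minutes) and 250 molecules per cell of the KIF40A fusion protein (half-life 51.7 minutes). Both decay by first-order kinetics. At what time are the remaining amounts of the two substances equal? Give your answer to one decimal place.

96.5 minutes

Set 100·(1/2)^(t/177) = 250·(1/2)^(t/51.7).
Taking log₂: log₂(100/250) = t·(1/177 − 1/51.7).
log₂(0.4) = -1.3219; 1/177 − 1/51.7 = -0.013693.
t = -1.3219 / -0.013693 ≈ 96.543 minutes.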